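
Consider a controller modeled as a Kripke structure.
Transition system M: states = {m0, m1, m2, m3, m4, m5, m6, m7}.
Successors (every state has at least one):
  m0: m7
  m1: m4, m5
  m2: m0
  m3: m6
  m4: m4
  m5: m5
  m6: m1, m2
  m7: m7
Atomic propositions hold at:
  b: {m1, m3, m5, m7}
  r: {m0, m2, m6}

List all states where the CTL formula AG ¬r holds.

Sat(¬r) = {m1, m3, m4, m5, m7}
AG ¬r: greatest fixpoint, start Z0 = {m1, m3, m4, m5, m7}, keep only states in Sat with every successor in Z. Z1 = {m1, m4, m5, m7}; fixed.
Sat(AG ¬r) = {m1, m4, m5, m7}

{m1, m4, m5, m7}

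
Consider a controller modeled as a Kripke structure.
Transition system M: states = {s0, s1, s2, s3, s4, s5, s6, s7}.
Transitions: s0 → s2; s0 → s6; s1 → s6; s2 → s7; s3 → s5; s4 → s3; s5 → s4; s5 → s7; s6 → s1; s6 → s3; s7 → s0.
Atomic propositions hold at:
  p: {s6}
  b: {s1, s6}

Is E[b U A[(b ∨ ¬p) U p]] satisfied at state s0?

Sat(¬p) = {s0, s1, s2, s3, s4, s5, s7}
Sat(b ∨ ¬p) = {s0, s1, s2, s3, s4, s5, s6, s7}
A[(b ∨ ¬p) U p]: least fixpoint, start Z0 = Sat(p) = {s6}, add states in Sat(b ∨ ¬p) with every successor in Z. Z1 = {s1, s6}; fixed.
Sat(A[(b ∨ ¬p) U p]) = {s1, s6}
E[b U A[(b ∨ ¬p) U p]]: least fixpoint, start Z0 = Sat(A[(b ∨ ¬p) U p]) = {s1, s6}, add states in Sat(b) with some successor in Z. Already a fixed point.
Sat(E[b U A[(b ∨ ¬p) U p]]) = {s1, s6}
s0 ∉ Sat(E[b U A[(b ∨ ¬p) U p]]) = {s1, s6}, so the formula does not hold at s0.

No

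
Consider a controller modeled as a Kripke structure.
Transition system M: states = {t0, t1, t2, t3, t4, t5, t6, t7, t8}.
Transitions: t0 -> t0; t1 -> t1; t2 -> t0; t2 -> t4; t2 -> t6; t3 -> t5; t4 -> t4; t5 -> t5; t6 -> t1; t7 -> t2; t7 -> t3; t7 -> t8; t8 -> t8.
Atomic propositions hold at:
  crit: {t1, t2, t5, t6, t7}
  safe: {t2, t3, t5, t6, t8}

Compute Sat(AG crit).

{t1, t5, t6}

AG crit: greatest fixpoint, start Z0 = {t1, t2, t5, t6, t7}, keep only states in Sat with every successor in Z. Z1 = {t1, t5, t6}; fixed.
Sat(AG crit) = {t1, t5, t6}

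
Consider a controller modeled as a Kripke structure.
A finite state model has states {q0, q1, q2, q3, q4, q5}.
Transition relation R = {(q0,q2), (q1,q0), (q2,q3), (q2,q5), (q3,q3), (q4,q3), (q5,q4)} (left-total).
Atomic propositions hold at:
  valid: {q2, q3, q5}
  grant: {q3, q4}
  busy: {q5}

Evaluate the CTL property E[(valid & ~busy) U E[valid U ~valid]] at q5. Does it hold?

Sat(~busy) = {q0, q1, q2, q3, q4}
Sat(valid & ~busy) = {q2, q3}
Sat(~valid) = {q0, q1, q4}
E[valid U ~valid]: least fixpoint, start Z0 = Sat(~valid) = {q0, q1, q4}, add states in Sat(valid) with some successor in Z. Z1 = {q0, q1, q4, q5}; Z2 = {q0, q1, q2, q4, q5}; fixed.
Sat(E[valid U ~valid]) = {q0, q1, q2, q4, q5}
E[(valid & ~busy) U E[valid U ~valid]]: least fixpoint, start Z0 = Sat(E[valid U ~valid]) = {q0, q1, q2, q4, q5}, add states in Sat(valid & ~busy) with some successor in Z. Already a fixed point.
Sat(E[(valid & ~busy) U E[valid U ~valid]]) = {q0, q1, q2, q4, q5}
q5 ∈ Sat(E[(valid & ~busy) U E[valid U ~valid]]) = {q0, q1, q2, q4, q5}, so the formula holds at q5.

Yes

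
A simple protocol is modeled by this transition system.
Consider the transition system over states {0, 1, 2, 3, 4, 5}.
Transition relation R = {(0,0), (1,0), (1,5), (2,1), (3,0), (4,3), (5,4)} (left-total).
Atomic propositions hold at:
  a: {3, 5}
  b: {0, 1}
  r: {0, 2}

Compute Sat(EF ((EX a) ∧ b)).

{1, 2}

Sat(EX a) = {s : some successor in {3, 5}} = {1, 4}
Sat((EX a) ∧ b) = {1}
EF ((EX a) ∧ b): least fixpoint, start Z0 = {1}, add states with some successor in Z. Z1 = {1, 2}; fixed.
Sat(EF ((EX a) ∧ b)) = {1, 2}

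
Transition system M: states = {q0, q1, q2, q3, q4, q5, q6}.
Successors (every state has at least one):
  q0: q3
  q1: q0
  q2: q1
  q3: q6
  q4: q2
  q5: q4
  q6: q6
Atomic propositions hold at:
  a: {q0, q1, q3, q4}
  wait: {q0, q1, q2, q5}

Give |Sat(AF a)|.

6

AF a: least fixpoint, start Z0 = {q0, q1, q3, q4}, add states with every successor in Z. Z1 = {q0, q1, q2, q3, q4, q5}; fixed.
Sat(AF a) = {q0, q1, q2, q3, q4, q5}
|Sat(AF a)| = |{q0, q1, q2, q3, q4, q5}| = 6.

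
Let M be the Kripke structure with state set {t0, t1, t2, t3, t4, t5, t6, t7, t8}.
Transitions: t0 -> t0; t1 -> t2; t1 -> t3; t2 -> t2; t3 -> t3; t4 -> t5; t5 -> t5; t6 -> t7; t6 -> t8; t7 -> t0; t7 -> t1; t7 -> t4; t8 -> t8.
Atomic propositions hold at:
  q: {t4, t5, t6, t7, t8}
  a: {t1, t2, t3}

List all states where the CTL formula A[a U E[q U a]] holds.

{t1, t2, t3, t6, t7}

E[q U a]: least fixpoint, start Z0 = Sat(a) = {t1, t2, t3}, add states in Sat(q) with some successor in Z. Z1 = {t1, t2, t3, t7}; Z2 = {t1, t2, t3, t6, t7}; fixed.
Sat(E[q U a]) = {t1, t2, t3, t6, t7}
A[a U E[q U a]]: least fixpoint, start Z0 = Sat(E[q U a]) = {t1, t2, t3, t6, t7}, add states in Sat(a) with every successor in Z. Already a fixed point.
Sat(A[a U E[q U a]]) = {t1, t2, t3, t6, t7}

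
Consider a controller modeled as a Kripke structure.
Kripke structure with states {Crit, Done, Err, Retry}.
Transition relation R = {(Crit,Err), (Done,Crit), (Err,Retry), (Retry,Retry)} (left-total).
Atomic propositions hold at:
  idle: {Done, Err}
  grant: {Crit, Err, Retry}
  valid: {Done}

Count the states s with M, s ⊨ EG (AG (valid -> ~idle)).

Sat(~idle) = {Crit, Retry}
Sat(valid -> ~idle) = {Crit, Err, Retry}
AG (valid -> ~idle): greatest fixpoint, start Z0 = {Crit, Err, Retry}, keep only states in Sat with every successor in Z. Already a fixed point.
Sat(AG (valid -> ~idle)) = {Crit, Err, Retry}
EG (AG (valid -> ~idle)): greatest fixpoint, start Z0 = {Crit, Err, Retry}, keep only states in Sat with some successor in Z. Already a fixed point.
Sat(EG (AG (valid -> ~idle))) = {Crit, Err, Retry}
|Sat(EG (AG (valid -> ~idle)))| = |{Crit, Err, Retry}| = 3.

3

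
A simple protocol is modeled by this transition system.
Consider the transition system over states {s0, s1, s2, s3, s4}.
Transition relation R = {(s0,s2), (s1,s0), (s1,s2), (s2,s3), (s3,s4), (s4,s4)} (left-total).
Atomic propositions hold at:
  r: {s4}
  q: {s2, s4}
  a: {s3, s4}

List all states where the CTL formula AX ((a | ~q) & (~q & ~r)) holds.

Sat(~q) = {s0, s1, s3}
Sat(a | ~q) = {s0, s1, s3, s4}
Sat(~r) = {s0, s1, s2, s3}
Sat(~q & ~r) = {s0, s1, s3}
Sat((a | ~q) & (~q & ~r)) = {s0, s1, s3}
Sat(AX ((a | ~q) & (~q & ~r))) = {s : every successor in {s0, s1, s3}} = {s2}

{s2}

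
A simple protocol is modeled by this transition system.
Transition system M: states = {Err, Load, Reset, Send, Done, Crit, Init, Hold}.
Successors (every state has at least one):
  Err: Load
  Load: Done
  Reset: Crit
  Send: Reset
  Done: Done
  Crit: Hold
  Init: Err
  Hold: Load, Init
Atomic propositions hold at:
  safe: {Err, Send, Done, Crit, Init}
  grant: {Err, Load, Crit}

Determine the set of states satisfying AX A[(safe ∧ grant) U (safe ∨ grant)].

Sat(safe ∧ grant) = {Err, Crit}
Sat(safe ∨ grant) = {Err, Load, Send, Done, Crit, Init}
A[(safe ∧ grant) U (safe ∨ grant)]: least fixpoint, start Z0 = Sat((safe ∨ grant)) = {Err, Load, Send, Done, Crit, Init}, add states in Sat(safe ∧ grant) with every successor in Z. Already a fixed point.
Sat(A[(safe ∧ grant) U (safe ∨ grant)]) = {Err, Load, Send, Done, Crit, Init}
Sat(AX A[(safe ∧ grant) U (safe ∨ grant)]) = {s : every successor in {Err, Load, Send, Done, Crit, Init}} = {Err, Load, Reset, Done, Init, Hold}

{Err, Load, Reset, Done, Init, Hold}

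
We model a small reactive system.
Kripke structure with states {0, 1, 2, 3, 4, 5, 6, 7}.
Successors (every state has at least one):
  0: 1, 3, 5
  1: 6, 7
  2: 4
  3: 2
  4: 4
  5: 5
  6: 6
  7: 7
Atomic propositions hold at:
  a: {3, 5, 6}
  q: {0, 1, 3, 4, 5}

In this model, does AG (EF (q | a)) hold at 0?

No

Sat(q | a) = {0, 1, 3, 4, 5, 6}
EF (q | a): least fixpoint, start Z0 = {0, 1, 3, 4, 5, 6}, add states with some successor in Z. Z1 = {0, 1, 2, 3, 4, 5, 6}; fixed.
Sat(EF (q | a)) = {0, 1, 2, 3, 4, 5, 6}
AG (EF (q | a)): greatest fixpoint, start Z0 = {0, 1, 2, 3, 4, 5, 6}, keep only states in Sat with every successor in Z. Z1 = {0, 2, 3, 4, 5, 6}; Z2 = {2, 3, 4, 5, 6}; fixed.
Sat(AG (EF (q | a))) = {2, 3, 4, 5, 6}
0 ∉ Sat(AG (EF (q | a))) = {2, 3, 4, 5, 6}, so the formula does not hold at 0.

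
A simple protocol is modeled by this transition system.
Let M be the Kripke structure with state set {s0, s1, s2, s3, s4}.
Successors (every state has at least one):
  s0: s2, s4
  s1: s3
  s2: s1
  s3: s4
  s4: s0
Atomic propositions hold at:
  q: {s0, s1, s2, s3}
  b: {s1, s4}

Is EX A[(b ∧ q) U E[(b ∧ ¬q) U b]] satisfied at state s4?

Sat(b ∧ q) = {s1}
Sat(¬q) = {s4}
Sat(b ∧ ¬q) = {s4}
E[(b ∧ ¬q) U b]: least fixpoint, start Z0 = Sat(b) = {s1, s4}, add states in Sat(b ∧ ¬q) with some successor in Z. Already a fixed point.
Sat(E[(b ∧ ¬q) U b]) = {s1, s4}
A[(b ∧ q) U E[(b ∧ ¬q) U b]]: least fixpoint, start Z0 = Sat(E[(b ∧ ¬q) U b]) = {s1, s4}, add states in Sat(b ∧ q) with every successor in Z. Already a fixed point.
Sat(A[(b ∧ q) U E[(b ∧ ¬q) U b]]) = {s1, s4}
Sat(EX A[(b ∧ q) U E[(b ∧ ¬q) U b]]) = {s : some successor in {s1, s4}} = {s0, s2, s3}
s4 ∉ Sat(EX A[(b ∧ q) U E[(b ∧ ¬q) U b]]) = {s0, s2, s3}, so the formula does not hold at s4.

No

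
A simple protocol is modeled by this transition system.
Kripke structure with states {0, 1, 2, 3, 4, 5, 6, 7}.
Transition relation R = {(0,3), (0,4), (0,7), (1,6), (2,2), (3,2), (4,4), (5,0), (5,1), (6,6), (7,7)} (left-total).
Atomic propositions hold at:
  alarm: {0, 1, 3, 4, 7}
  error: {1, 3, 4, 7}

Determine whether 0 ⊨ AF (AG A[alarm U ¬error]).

No

Sat(¬error) = {0, 2, 5, 6}
A[alarm U ¬error]: least fixpoint, start Z0 = Sat(¬error) = {0, 2, 5, 6}, add states in Sat(alarm) with every successor in Z. Z1 = {0, 1, 2, 3, 5, 6}; fixed.
Sat(A[alarm U ¬error]) = {0, 1, 2, 3, 5, 6}
AG A[alarm U ¬error]: greatest fixpoint, start Z0 = {0, 1, 2, 3, 5, 6}, keep only states in Sat with every successor in Z. Z1 = {1, 2, 3, 5, 6}; Z2 = {1, 2, 3, 6}; fixed.
Sat(AG A[alarm U ¬error]) = {1, 2, 3, 6}
AF (AG A[alarm U ¬error]): least fixpoint, start Z0 = {1, 2, 3, 6}, add states with every successor in Z. Already a fixed point.
Sat(AF (AG A[alarm U ¬error])) = {1, 2, 3, 6}
0 ∉ Sat(AF (AG A[alarm U ¬error])) = {1, 2, 3, 6}, so the formula does not hold at 0.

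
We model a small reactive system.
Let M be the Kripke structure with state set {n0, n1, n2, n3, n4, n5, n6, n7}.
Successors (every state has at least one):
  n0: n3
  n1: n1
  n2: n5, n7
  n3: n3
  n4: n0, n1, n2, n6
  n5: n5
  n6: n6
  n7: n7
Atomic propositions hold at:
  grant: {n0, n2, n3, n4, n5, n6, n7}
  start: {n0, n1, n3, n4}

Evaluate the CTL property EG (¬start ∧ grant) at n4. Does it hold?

Sat(¬start) = {n2, n5, n6, n7}
Sat(¬start ∧ grant) = {n2, n5, n6, n7}
EG (¬start ∧ grant): greatest fixpoint, start Z0 = {n2, n5, n6, n7}, keep only states in Sat with some successor in Z. Already a fixed point.
Sat(EG (¬start ∧ grant)) = {n2, n5, n6, n7}
n4 ∉ Sat(EG (¬start ∧ grant)) = {n2, n5, n6, n7}, so the formula does not hold at n4.

No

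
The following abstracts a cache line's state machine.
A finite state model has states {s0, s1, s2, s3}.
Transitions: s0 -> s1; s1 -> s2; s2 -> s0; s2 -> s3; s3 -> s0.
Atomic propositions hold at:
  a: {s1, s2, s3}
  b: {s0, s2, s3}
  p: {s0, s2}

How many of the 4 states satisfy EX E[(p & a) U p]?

Sat(p & a) = {s2}
E[(p & a) U p]: least fixpoint, start Z0 = Sat(p) = {s0, s2}, add states in Sat(p & a) with some successor in Z. Already a fixed point.
Sat(E[(p & a) U p]) = {s0, s2}
Sat(EX E[(p & a) U p]) = {s : some successor in {s0, s2}} = {s1, s2, s3}
|Sat(EX E[(p & a) U p])| = |{s1, s2, s3}| = 3.

3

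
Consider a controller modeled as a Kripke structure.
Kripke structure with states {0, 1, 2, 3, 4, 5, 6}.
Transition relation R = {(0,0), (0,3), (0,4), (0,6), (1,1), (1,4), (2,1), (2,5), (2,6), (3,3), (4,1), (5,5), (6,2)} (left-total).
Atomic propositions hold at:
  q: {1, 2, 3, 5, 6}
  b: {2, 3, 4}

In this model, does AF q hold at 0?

No

AF q: least fixpoint, start Z0 = {1, 2, 3, 5, 6}, add states with every successor in Z. Z1 = {1, 2, 3, 4, 5, 6}; fixed.
Sat(AF q) = {1, 2, 3, 4, 5, 6}
0 ∉ Sat(AF q) = {1, 2, 3, 4, 5, 6}, so the formula does not hold at 0.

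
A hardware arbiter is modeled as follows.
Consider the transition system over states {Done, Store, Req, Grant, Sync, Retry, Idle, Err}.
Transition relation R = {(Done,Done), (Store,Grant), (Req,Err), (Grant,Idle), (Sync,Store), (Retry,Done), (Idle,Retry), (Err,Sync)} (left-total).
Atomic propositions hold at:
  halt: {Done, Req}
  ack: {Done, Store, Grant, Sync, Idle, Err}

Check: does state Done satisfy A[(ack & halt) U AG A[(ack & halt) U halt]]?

Yes

Sat(ack & halt) = {Done}
A[(ack & halt) U halt]: least fixpoint, start Z0 = Sat(halt) = {Done, Req}, add states in Sat(ack & halt) with every successor in Z. Already a fixed point.
Sat(A[(ack & halt) U halt]) = {Done, Req}
AG A[(ack & halt) U halt]: greatest fixpoint, start Z0 = {Done, Req}, keep only states in Sat with every successor in Z. Z1 = {Done}; fixed.
Sat(AG A[(ack & halt) U halt]) = {Done}
A[(ack & halt) U AG A[(ack & halt) U halt]]: least fixpoint, start Z0 = Sat(AG A[(ack & halt) U halt]) = {Done}, add states in Sat(ack & halt) with every successor in Z. Already a fixed point.
Sat(A[(ack & halt) U AG A[(ack & halt) U halt]]) = {Done}
Done ∈ Sat(A[(ack & halt) U AG A[(ack & halt) U halt]]) = {Done}, so the formula holds at Done.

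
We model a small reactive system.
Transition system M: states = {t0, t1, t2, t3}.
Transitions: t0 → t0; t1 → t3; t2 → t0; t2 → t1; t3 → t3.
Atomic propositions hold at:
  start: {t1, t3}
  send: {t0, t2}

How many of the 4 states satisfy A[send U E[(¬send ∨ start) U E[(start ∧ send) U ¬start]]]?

2

Sat(¬send) = {t1, t3}
Sat(¬send ∨ start) = {t1, t3}
Sat(start ∧ send) = ∅
Sat(¬start) = {t0, t2}
E[(start ∧ send) U ¬start]: least fixpoint, start Z0 = Sat(¬start) = {t0, t2}, add states in Sat(start ∧ send) with some successor in Z. Already a fixed point.
Sat(E[(start ∧ send) U ¬start]) = {t0, t2}
E[(¬send ∨ start) U E[(start ∧ send) U ¬start]]: least fixpoint, start Z0 = Sat(E[(start ∧ send) U ¬start]) = {t0, t2}, add states in Sat(¬send ∨ start) with some successor in Z. Already a fixed point.
Sat(E[(¬send ∨ start) U E[(start ∧ send) U ¬start]]) = {t0, t2}
A[send U E[(¬send ∨ start) U E[(start ∧ send) U ¬start]]]: least fixpoint, start Z0 = Sat(E[(¬send ∨ start) U E[(start ∧ send) U ¬start]]) = {t0, t2}, add states in Sat(send) with every successor in Z. Already a fixed point.
Sat(A[send U E[(¬send ∨ start) U E[(start ∧ send) U ¬start]]]) = {t0, t2}
|Sat(A[send U E[(¬send ∨ start) U E[(start ∧ send) U ¬start]]])| = |{t0, t2}| = 2.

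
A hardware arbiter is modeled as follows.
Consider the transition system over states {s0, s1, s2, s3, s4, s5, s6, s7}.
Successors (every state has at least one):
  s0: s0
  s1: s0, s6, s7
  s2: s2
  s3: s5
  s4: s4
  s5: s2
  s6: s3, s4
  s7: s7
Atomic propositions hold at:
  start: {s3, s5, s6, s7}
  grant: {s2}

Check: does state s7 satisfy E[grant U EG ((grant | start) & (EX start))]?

Sat(grant | start) = {s2, s3, s5, s6, s7}
Sat(EX start) = {s : some successor in {s3, s5, s6, s7}} = {s1, s3, s6, s7}
Sat((grant | start) & (EX start)) = {s3, s6, s7}
EG ((grant | start) & (EX start)): greatest fixpoint, start Z0 = {s3, s6, s7}, keep only states in Sat with some successor in Z. Z1 = {s6, s7}; Z2 = {s7}; fixed.
Sat(EG ((grant | start) & (EX start))) = {s7}
E[grant U EG ((grant | start) & (EX start))]: least fixpoint, start Z0 = Sat(EG ((grant | start) & (EX start))) = {s7}, add states in Sat(grant) with some successor in Z. Already a fixed point.
Sat(E[grant U EG ((grant | start) & (EX start))]) = {s7}
s7 ∈ Sat(E[grant U EG ((grant | start) & (EX start))]) = {s7}, so the formula holds at s7.

Yes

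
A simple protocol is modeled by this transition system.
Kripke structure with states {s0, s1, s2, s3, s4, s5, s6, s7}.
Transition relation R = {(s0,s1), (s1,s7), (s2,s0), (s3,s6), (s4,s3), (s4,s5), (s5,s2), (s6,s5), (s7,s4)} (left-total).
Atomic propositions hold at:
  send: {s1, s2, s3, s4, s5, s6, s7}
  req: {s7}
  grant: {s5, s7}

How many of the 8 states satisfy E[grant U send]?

E[grant U send]: least fixpoint, start Z0 = Sat(send) = {s1, s2, s3, s4, s5, s6, s7}, add states in Sat(grant) with some successor in Z. Already a fixed point.
Sat(E[grant U send]) = {s1, s2, s3, s4, s5, s6, s7}
|Sat(E[grant U send])| = |{s1, s2, s3, s4, s5, s6, s7}| = 7.

7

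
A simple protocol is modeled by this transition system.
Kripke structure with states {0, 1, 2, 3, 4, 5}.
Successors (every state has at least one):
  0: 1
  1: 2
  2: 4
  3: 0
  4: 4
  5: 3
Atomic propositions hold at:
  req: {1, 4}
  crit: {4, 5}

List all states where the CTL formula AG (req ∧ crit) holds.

Sat(req ∧ crit) = {4}
AG (req ∧ crit): greatest fixpoint, start Z0 = {4}, keep only states in Sat with every successor in Z. Already a fixed point.
Sat(AG (req ∧ crit)) = {4}

{4}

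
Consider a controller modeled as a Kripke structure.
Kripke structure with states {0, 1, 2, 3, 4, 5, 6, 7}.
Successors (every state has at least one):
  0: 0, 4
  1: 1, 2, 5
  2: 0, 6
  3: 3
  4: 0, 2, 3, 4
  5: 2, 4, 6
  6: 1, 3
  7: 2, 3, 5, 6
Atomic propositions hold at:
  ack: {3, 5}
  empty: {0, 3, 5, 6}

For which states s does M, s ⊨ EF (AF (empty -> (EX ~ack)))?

Sat(~ack) = {0, 1, 2, 4, 6, 7}
Sat(EX ~ack) = {s : some successor in {0, 1, 2, 4, 6, 7}} = {0, 1, 2, 4, 5, 6, 7}
Sat(empty -> (EX ~ack)) = {0, 1, 2, 4, 5, 6, 7}
AF (empty -> (EX ~ack)): least fixpoint, start Z0 = {0, 1, 2, 4, 5, 6, 7}, add states with every successor in Z. Already a fixed point.
Sat(AF (empty -> (EX ~ack))) = {0, 1, 2, 4, 5, 6, 7}
EF (AF (empty -> (EX ~ack))): least fixpoint, start Z0 = {0, 1, 2, 4, 5, 6, 7}, add states with some successor in Z. Already a fixed point.
Sat(EF (AF (empty -> (EX ~ack)))) = {0, 1, 2, 4, 5, 6, 7}

{0, 1, 2, 4, 5, 6, 7}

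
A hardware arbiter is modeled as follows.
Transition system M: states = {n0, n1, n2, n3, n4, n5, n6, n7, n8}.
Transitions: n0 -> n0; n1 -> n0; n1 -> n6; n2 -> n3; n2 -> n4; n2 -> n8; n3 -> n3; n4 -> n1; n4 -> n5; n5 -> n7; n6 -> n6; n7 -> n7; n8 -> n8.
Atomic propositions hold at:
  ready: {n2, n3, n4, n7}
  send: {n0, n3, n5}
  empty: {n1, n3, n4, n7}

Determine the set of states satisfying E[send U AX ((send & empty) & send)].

{n3}

Sat(send & empty) = {n3}
Sat((send & empty) & send) = {n3}
Sat(AX ((send & empty) & send)) = {s : every successor in {n3}} = {n3}
E[send U AX ((send & empty) & send)]: least fixpoint, start Z0 = Sat(AX ((send & empty) & send)) = {n3}, add states in Sat(send) with some successor in Z. Already a fixed point.
Sat(E[send U AX ((send & empty) & send)]) = {n3}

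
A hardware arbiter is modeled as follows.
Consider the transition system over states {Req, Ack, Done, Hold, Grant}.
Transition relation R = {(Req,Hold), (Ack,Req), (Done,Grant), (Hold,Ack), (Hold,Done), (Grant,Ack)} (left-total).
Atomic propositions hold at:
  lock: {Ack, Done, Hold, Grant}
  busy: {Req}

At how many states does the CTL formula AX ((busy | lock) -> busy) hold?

Sat(busy | lock) = {Req, Ack, Done, Hold, Grant}
Sat((busy | lock) -> busy) = {Req}
Sat(AX ((busy | lock) -> busy)) = {s : every successor in {Req}} = {Ack}
|Sat(AX ((busy | lock) -> busy))| = |{Ack}| = 1.

1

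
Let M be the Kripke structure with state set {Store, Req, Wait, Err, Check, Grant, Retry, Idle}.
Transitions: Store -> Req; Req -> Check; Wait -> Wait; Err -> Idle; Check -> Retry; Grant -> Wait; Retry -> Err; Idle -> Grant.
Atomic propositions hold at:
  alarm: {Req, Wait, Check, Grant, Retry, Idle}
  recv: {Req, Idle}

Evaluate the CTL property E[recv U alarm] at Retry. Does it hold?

E[recv U alarm]: least fixpoint, start Z0 = Sat(alarm) = {Req, Wait, Check, Grant, Retry, Idle}, add states in Sat(recv) with some successor in Z. Already a fixed point.
Sat(E[recv U alarm]) = {Req, Wait, Check, Grant, Retry, Idle}
Retry ∈ Sat(E[recv U alarm]) = {Req, Wait, Check, Grant, Retry, Idle}, so the formula holds at Retry.

Yes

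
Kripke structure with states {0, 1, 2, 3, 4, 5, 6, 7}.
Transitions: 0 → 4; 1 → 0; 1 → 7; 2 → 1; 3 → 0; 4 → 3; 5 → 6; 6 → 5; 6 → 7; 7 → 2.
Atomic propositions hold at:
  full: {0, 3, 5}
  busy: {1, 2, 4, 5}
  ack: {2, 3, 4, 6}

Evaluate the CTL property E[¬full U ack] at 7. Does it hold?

Yes

Sat(¬full) = {1, 2, 4, 6, 7}
E[¬full U ack]: least fixpoint, start Z0 = Sat(ack) = {2, 3, 4, 6}, add states in Sat(¬full) with some successor in Z. Z1 = {2, 3, 4, 6, 7}; Z2 = {1, 2, 3, 4, 6, 7}; fixed.
Sat(E[¬full U ack]) = {1, 2, 3, 4, 6, 7}
7 ∈ Sat(E[¬full U ack]) = {1, 2, 3, 4, 6, 7}, so the formula holds at 7.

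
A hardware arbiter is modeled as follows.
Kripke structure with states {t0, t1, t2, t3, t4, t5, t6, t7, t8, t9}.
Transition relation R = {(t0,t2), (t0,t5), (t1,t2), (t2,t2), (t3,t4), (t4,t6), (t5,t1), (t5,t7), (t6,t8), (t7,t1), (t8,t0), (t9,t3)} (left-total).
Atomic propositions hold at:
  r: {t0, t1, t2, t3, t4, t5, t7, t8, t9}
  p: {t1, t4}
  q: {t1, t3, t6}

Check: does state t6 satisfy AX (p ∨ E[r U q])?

E[r U q]: least fixpoint, start Z0 = Sat(q) = {t1, t3, t6}, add states in Sat(r) with some successor in Z. Z1 = {t1, t3, t4, t5, t6, t7, t9}; Z2 = {t0, t1, t3, t4, t5, t6, t7, t9}; Z3 = {t0, t1, t3, t4, t5, t6, t7, t8, t9}; fixed.
Sat(E[r U q]) = {t0, t1, t3, t4, t5, t6, t7, t8, t9}
Sat(p ∨ E[r U q]) = {t0, t1, t3, t4, t5, t6, t7, t8, t9}
Sat(AX (p ∨ E[r U q])) = {s : every successor in {t0, t1, t3, t4, t5, t6, t7, t8, t9}} = {t3, t4, t5, t6, t7, t8, t9}
t6 ∈ Sat(AX (p ∨ E[r U q])) = {t3, t4, t5, t6, t7, t8, t9}, so the formula holds at t6.

Yes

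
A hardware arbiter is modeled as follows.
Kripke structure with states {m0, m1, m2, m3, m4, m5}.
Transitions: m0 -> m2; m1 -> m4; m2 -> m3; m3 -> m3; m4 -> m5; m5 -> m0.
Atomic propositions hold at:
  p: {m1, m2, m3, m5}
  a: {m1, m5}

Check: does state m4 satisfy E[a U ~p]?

Yes

Sat(~p) = {m0, m4}
E[a U ~p]: least fixpoint, start Z0 = Sat(~p) = {m0, m4}, add states in Sat(a) with some successor in Z. Z1 = {m0, m1, m4, m5}; fixed.
Sat(E[a U ~p]) = {m0, m1, m4, m5}
m4 ∈ Sat(E[a U ~p]) = {m0, m1, m4, m5}, so the formula holds at m4.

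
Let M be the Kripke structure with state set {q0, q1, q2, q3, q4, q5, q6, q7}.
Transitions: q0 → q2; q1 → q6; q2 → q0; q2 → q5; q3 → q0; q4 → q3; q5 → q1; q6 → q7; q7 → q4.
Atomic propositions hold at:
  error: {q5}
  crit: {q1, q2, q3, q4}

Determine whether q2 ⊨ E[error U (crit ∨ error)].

Sat(crit ∨ error) = {q1, q2, q3, q4, q5}
E[error U (crit ∨ error)]: least fixpoint, start Z0 = Sat((crit ∨ error)) = {q1, q2, q3, q4, q5}, add states in Sat(error) with some successor in Z. Already a fixed point.
Sat(E[error U (crit ∨ error)]) = {q1, q2, q3, q4, q5}
q2 ∈ Sat(E[error U (crit ∨ error)]) = {q1, q2, q3, q4, q5}, so the formula holds at q2.

Yes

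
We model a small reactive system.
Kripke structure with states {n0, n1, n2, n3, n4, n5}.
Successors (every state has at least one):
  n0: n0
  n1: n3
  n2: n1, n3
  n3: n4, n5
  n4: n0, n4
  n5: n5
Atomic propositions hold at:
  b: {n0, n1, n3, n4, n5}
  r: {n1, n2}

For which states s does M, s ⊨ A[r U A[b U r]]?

{n1, n2}

A[b U r]: least fixpoint, start Z0 = Sat(r) = {n1, n2}, add states in Sat(b) with every successor in Z. Already a fixed point.
Sat(A[b U r]) = {n1, n2}
A[r U A[b U r]]: least fixpoint, start Z0 = Sat(A[b U r]) = {n1, n2}, add states in Sat(r) with every successor in Z. Already a fixed point.
Sat(A[r U A[b U r]]) = {n1, n2}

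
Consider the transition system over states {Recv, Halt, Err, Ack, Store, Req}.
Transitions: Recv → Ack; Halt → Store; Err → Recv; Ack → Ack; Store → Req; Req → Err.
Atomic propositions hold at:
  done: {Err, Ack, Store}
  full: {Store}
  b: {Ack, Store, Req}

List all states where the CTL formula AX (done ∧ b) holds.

{Recv, Halt, Ack}

Sat(done ∧ b) = {Ack, Store}
Sat(AX (done ∧ b)) = {s : every successor in {Ack, Store}} = {Recv, Halt, Ack}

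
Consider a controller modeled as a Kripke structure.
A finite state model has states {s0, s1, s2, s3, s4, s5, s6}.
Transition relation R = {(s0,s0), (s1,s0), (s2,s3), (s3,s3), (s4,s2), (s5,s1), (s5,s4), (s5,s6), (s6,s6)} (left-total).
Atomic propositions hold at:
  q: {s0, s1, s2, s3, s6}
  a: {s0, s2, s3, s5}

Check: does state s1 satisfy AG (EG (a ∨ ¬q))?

Sat(¬q) = {s4, s5}
Sat(a ∨ ¬q) = {s0, s2, s3, s4, s5}
EG (a ∨ ¬q): greatest fixpoint, start Z0 = {s0, s2, s3, s4, s5}, keep only states in Sat with some successor in Z. Already a fixed point.
Sat(EG (a ∨ ¬q)) = {s0, s2, s3, s4, s5}
AG (EG (a ∨ ¬q)): greatest fixpoint, start Z0 = {s0, s2, s3, s4, s5}, keep only states in Sat with every successor in Z. Z1 = {s0, s2, s3, s4}; fixed.
Sat(AG (EG (a ∨ ¬q))) = {s0, s2, s3, s4}
s1 ∉ Sat(AG (EG (a ∨ ¬q))) = {s0, s2, s3, s4}, so the formula does not hold at s1.

No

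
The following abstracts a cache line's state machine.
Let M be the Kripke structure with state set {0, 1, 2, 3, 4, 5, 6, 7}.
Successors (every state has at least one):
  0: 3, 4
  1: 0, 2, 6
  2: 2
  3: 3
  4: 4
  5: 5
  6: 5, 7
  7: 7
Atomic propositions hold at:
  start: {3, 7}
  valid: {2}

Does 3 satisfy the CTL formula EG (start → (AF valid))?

No

AF valid: least fixpoint, start Z0 = {2}, add states with every successor in Z. Already a fixed point.
Sat(AF valid) = {2}
Sat(start → (AF valid)) = {0, 1, 2, 4, 5, 6}
EG (start → (AF valid)): greatest fixpoint, start Z0 = {0, 1, 2, 4, 5, 6}, keep only states in Sat with some successor in Z. Already a fixed point.
Sat(EG (start → (AF valid))) = {0, 1, 2, 4, 5, 6}
3 ∉ Sat(EG (start → (AF valid))) = {0, 1, 2, 4, 5, 6}, so the formula does not hold at 3.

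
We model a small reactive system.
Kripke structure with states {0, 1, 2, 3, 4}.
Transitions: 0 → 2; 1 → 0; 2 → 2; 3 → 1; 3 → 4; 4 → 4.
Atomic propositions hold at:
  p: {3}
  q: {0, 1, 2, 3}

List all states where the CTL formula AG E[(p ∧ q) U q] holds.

Sat(p ∧ q) = {3}
E[(p ∧ q) U q]: least fixpoint, start Z0 = Sat(q) = {0, 1, 2, 3}, add states in Sat(p ∧ q) with some successor in Z. Already a fixed point.
Sat(E[(p ∧ q) U q]) = {0, 1, 2, 3}
AG E[(p ∧ q) U q]: greatest fixpoint, start Z0 = {0, 1, 2, 3}, keep only states in Sat with every successor in Z. Z1 = {0, 1, 2}; fixed.
Sat(AG E[(p ∧ q) U q]) = {0, 1, 2}

{0, 1, 2}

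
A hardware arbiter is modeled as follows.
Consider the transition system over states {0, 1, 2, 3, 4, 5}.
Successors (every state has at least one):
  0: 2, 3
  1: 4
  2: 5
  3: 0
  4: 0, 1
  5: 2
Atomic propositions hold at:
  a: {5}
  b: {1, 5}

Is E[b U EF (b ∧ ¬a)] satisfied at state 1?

Sat(¬a) = {0, 1, 2, 3, 4}
Sat(b ∧ ¬a) = {1}
EF (b ∧ ¬a): least fixpoint, start Z0 = {1}, add states with some successor in Z. Z1 = {1, 4}; fixed.
Sat(EF (b ∧ ¬a)) = {1, 4}
E[b U EF (b ∧ ¬a)]: least fixpoint, start Z0 = Sat(EF (b ∧ ¬a)) = {1, 4}, add states in Sat(b) with some successor in Z. Already a fixed point.
Sat(E[b U EF (b ∧ ¬a)]) = {1, 4}
1 ∈ Sat(E[b U EF (b ∧ ¬a)]) = {1, 4}, so the formula holds at 1.

Yes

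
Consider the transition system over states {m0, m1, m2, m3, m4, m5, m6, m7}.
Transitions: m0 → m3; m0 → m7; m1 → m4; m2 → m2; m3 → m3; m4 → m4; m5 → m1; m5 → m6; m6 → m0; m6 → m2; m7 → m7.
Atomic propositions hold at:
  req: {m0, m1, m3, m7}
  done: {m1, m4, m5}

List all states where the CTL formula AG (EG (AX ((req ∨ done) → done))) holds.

Sat(req ∨ done) = {m0, m1, m3, m4, m5, m7}
Sat((req ∨ done) → done) = {m1, m2, m4, m5, m6}
Sat(AX ((req ∨ done) → done)) = {s : every successor in {m1, m2, m4, m5, m6}} = {m1, m2, m4, m5}
EG (AX ((req ∨ done) → done)): greatest fixpoint, start Z0 = {m1, m2, m4, m5}, keep only states in Sat with some successor in Z. Already a fixed point.
Sat(EG (AX ((req ∨ done) → done))) = {m1, m2, m4, m5}
AG (EG (AX ((req ∨ done) → done))): greatest fixpoint, start Z0 = {m1, m2, m4, m5}, keep only states in Sat with every successor in Z. Z1 = {m1, m2, m4}; fixed.
Sat(AG (EG (AX ((req ∨ done) → done)))) = {m1, m2, m4}

{m1, m2, m4}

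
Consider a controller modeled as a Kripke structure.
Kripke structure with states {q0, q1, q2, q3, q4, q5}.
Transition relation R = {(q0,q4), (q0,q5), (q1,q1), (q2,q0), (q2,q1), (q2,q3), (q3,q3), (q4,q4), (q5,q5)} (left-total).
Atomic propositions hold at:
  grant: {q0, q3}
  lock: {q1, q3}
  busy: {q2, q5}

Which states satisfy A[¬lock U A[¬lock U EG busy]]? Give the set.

Sat(¬lock) = {q0, q2, q4, q5}
EG busy: greatest fixpoint, start Z0 = {q2, q5}, keep only states in Sat with some successor in Z. Z1 = {q5}; fixed.
Sat(EG busy) = {q5}
A[¬lock U EG busy]: least fixpoint, start Z0 = Sat(EG busy) = {q5}, add states in Sat(¬lock) with every successor in Z. Already a fixed point.
Sat(A[¬lock U EG busy]) = {q5}
A[¬lock U A[¬lock U EG busy]]: least fixpoint, start Z0 = Sat(A[¬lock U EG busy]) = {q5}, add states in Sat(¬lock) with every successor in Z. Already a fixed point.
Sat(A[¬lock U A[¬lock U EG busy]]) = {q5}

{q5}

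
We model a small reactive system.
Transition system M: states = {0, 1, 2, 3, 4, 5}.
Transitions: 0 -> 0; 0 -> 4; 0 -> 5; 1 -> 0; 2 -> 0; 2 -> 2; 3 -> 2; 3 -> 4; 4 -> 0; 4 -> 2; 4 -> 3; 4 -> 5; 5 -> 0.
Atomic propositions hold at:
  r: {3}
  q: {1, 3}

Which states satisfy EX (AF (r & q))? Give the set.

Sat(r & q) = {3}
AF (r & q): least fixpoint, start Z0 = {3}, add states with every successor in Z. Already a fixed point.
Sat(AF (r & q)) = {3}
Sat(EX (AF (r & q))) = {s : some successor in {3}} = {4}

{4}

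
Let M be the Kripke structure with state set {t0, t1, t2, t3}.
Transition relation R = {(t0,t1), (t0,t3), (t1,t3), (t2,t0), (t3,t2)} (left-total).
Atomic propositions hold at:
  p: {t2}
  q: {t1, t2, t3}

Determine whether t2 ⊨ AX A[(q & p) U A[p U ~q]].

Yes

Sat(q & p) = {t2}
Sat(~q) = {t0}
A[p U ~q]: least fixpoint, start Z0 = Sat(~q) = {t0}, add states in Sat(p) with every successor in Z. Z1 = {t0, t2}; fixed.
Sat(A[p U ~q]) = {t0, t2}
A[(q & p) U A[p U ~q]]: least fixpoint, start Z0 = Sat(A[p U ~q]) = {t0, t2}, add states in Sat(q & p) with every successor in Z. Already a fixed point.
Sat(A[(q & p) U A[p U ~q]]) = {t0, t2}
Sat(AX A[(q & p) U A[p U ~q]]) = {s : every successor in {t0, t2}} = {t2, t3}
t2 ∈ Sat(AX A[(q & p) U A[p U ~q]]) = {t2, t3}, so the formula holds at t2.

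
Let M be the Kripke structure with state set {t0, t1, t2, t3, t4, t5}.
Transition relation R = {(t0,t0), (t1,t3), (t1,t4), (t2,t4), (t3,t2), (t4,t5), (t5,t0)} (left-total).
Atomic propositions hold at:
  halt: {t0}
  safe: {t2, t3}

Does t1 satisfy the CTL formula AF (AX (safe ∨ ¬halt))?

Sat(¬halt) = {t1, t2, t3, t4, t5}
Sat(safe ∨ ¬halt) = {t1, t2, t3, t4, t5}
Sat(AX (safe ∨ ¬halt)) = {s : every successor in {t1, t2, t3, t4, t5}} = {t1, t2, t3, t4}
AF (AX (safe ∨ ¬halt)): least fixpoint, start Z0 = {t1, t2, t3, t4}, add states with every successor in Z. Already a fixed point.
Sat(AF (AX (safe ∨ ¬halt))) = {t1, t2, t3, t4}
t1 ∈ Sat(AF (AX (safe ∨ ¬halt))) = {t1, t2, t3, t4}, so the formula holds at t1.

Yes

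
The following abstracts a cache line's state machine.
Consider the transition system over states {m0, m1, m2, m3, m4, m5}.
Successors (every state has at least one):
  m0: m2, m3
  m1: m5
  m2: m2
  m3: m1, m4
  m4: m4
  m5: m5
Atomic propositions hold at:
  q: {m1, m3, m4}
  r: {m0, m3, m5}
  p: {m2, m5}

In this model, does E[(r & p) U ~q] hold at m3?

No

Sat(r & p) = {m5}
Sat(~q) = {m0, m2, m5}
E[(r & p) U ~q]: least fixpoint, start Z0 = Sat(~q) = {m0, m2, m5}, add states in Sat(r & p) with some successor in Z. Already a fixed point.
Sat(E[(r & p) U ~q]) = {m0, m2, m5}
m3 ∉ Sat(E[(r & p) U ~q]) = {m0, m2, m5}, so the formula does not hold at m3.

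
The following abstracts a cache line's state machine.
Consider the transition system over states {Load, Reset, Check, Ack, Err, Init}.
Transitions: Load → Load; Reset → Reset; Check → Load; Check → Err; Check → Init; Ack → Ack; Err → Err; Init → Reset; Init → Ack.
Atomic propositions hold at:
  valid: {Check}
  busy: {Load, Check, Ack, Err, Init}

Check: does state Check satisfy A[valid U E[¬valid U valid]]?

Yes

Sat(¬valid) = {Load, Reset, Ack, Err, Init}
E[¬valid U valid]: least fixpoint, start Z0 = Sat(valid) = {Check}, add states in Sat(¬valid) with some successor in Z. Already a fixed point.
Sat(E[¬valid U valid]) = {Check}
A[valid U E[¬valid U valid]]: least fixpoint, start Z0 = Sat(E[¬valid U valid]) = {Check}, add states in Sat(valid) with every successor in Z. Already a fixed point.
Sat(A[valid U E[¬valid U valid]]) = {Check}
Check ∈ Sat(A[valid U E[¬valid U valid]]) = {Check}, so the formula holds at Check.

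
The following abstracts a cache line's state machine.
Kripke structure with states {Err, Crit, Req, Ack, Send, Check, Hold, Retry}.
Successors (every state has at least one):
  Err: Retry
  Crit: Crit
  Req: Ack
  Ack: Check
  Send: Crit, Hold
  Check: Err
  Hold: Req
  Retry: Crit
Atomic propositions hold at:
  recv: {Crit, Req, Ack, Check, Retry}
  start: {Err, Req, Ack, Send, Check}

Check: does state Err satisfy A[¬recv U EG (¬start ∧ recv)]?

Yes

Sat(¬recv) = {Err, Send, Hold}
Sat(¬start) = {Crit, Hold, Retry}
Sat(¬start ∧ recv) = {Crit, Retry}
EG (¬start ∧ recv): greatest fixpoint, start Z0 = {Crit, Retry}, keep only states in Sat with some successor in Z. Already a fixed point.
Sat(EG (¬start ∧ recv)) = {Crit, Retry}
A[¬recv U EG (¬start ∧ recv)]: least fixpoint, start Z0 = Sat(EG (¬start ∧ recv)) = {Crit, Retry}, add states in Sat(¬recv) with every successor in Z. Z1 = {Err, Crit, Retry}; fixed.
Sat(A[¬recv U EG (¬start ∧ recv)]) = {Err, Crit, Retry}
Err ∈ Sat(A[¬recv U EG (¬start ∧ recv)]) = {Err, Crit, Retry}, so the formula holds at Err.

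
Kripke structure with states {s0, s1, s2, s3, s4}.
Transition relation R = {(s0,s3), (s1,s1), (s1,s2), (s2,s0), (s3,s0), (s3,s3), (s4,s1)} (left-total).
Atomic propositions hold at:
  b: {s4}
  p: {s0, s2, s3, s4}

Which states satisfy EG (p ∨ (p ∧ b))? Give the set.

Sat(p ∧ b) = {s4}
Sat(p ∨ (p ∧ b)) = {s0, s2, s3, s4}
EG (p ∨ (p ∧ b)): greatest fixpoint, start Z0 = {s0, s2, s3, s4}, keep only states in Sat with some successor in Z. Z1 = {s0, s2, s3}; fixed.
Sat(EG (p ∨ (p ∧ b))) = {s0, s2, s3}

{s0, s2, s3}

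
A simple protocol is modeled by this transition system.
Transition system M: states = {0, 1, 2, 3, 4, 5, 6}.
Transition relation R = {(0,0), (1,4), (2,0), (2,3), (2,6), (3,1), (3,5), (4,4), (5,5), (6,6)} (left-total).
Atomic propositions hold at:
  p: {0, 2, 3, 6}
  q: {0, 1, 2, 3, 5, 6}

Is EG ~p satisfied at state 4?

Yes

Sat(~p) = {1, 4, 5}
EG ~p: greatest fixpoint, start Z0 = {1, 4, 5}, keep only states in Sat with some successor in Z. Already a fixed point.
Sat(EG ~p) = {1, 4, 5}
4 ∈ Sat(EG ~p) = {1, 4, 5}, so the formula holds at 4.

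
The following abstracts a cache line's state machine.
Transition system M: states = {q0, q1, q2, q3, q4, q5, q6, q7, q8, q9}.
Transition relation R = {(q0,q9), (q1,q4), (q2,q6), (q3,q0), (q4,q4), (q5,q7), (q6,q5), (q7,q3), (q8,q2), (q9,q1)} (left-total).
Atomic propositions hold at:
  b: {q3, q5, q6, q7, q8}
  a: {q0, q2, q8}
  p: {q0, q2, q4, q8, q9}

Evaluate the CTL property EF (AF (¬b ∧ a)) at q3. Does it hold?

Yes

Sat(¬b) = {q0, q1, q2, q4, q9}
Sat(¬b ∧ a) = {q0, q2}
AF (¬b ∧ a): least fixpoint, start Z0 = {q0, q2}, add states with every successor in Z. Z1 = {q0, q2, q3, q8}; Z2 = {q0, q2, q3, q7, q8}; Z3 = {q0, q2, q3, q5, q7, q8}; Z4 = {q0, q2, q3, q5, q6, q7, q8}; fixed.
Sat(AF (¬b ∧ a)) = {q0, q2, q3, q5, q6, q7, q8}
EF (AF (¬b ∧ a)): least fixpoint, start Z0 = {q0, q2, q3, q5, q6, q7, q8}, add states with some successor in Z. Already a fixed point.
Sat(EF (AF (¬b ∧ a))) = {q0, q2, q3, q5, q6, q7, q8}
q3 ∈ Sat(EF (AF (¬b ∧ a))) = {q0, q2, q3, q5, q6, q7, q8}, so the formula holds at q3.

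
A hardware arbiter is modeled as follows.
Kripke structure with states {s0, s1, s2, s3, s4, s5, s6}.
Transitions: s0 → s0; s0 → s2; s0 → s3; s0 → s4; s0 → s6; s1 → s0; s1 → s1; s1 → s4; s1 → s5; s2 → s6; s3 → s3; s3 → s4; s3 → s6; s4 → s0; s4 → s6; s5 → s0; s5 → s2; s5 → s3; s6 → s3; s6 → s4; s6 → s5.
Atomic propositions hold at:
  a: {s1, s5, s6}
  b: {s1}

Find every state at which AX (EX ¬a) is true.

{s1, s2, s3, s4, s6}

Sat(¬a) = {s0, s2, s3, s4}
Sat(EX ¬a) = {s : some successor in {s0, s2, s3, s4}} = {s0, s1, s3, s4, s5, s6}
Sat(AX (EX ¬a)) = {s : every successor in {s0, s1, s3, s4, s5, s6}} = {s1, s2, s3, s4, s6}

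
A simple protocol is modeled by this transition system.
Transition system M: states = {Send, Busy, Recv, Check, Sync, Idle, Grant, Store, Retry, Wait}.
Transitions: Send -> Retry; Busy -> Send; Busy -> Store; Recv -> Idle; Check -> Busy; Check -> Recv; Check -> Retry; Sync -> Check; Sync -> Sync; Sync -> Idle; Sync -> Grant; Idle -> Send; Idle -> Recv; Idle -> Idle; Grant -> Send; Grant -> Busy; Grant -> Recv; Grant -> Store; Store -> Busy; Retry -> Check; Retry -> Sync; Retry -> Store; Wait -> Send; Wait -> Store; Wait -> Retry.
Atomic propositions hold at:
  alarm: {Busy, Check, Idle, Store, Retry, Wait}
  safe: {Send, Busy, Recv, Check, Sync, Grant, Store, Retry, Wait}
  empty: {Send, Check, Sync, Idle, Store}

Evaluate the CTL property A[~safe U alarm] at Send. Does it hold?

Sat(~safe) = {Idle}
A[~safe U alarm]: least fixpoint, start Z0 = Sat(alarm) = {Busy, Check, Idle, Store, Retry, Wait}, add states in Sat(~safe) with every successor in Z. Already a fixed point.
Sat(A[~safe U alarm]) = {Busy, Check, Idle, Store, Retry, Wait}
Send ∉ Sat(A[~safe U alarm]) = {Busy, Check, Idle, Store, Retry, Wait}, so the formula does not hold at Send.

No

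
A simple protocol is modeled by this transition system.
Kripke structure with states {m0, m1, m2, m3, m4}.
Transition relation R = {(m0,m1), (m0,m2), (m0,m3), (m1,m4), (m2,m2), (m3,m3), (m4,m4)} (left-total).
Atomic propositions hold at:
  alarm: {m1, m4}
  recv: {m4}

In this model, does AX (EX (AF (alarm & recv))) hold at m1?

Yes

Sat(alarm & recv) = {m4}
AF (alarm & recv): least fixpoint, start Z0 = {m4}, add states with every successor in Z. Z1 = {m1, m4}; fixed.
Sat(AF (alarm & recv)) = {m1, m4}
Sat(EX (AF (alarm & recv))) = {s : some successor in {m1, m4}} = {m0, m1, m4}
Sat(AX (EX (AF (alarm & recv)))) = {s : every successor in {m0, m1, m4}} = {m1, m4}
m1 ∈ Sat(AX (EX (AF (alarm & recv)))) = {m1, m4}, so the formula holds at m1.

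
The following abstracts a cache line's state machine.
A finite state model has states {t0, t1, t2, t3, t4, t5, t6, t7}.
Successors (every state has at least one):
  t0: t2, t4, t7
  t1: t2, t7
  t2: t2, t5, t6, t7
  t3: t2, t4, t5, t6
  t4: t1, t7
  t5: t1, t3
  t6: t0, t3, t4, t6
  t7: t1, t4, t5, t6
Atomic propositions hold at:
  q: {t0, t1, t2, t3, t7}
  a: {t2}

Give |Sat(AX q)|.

3

Sat(AX q) = {s : every successor in {t0, t1, t2, t3, t7}} = {t1, t4, t5}
|Sat(AX q)| = |{t1, t4, t5}| = 3.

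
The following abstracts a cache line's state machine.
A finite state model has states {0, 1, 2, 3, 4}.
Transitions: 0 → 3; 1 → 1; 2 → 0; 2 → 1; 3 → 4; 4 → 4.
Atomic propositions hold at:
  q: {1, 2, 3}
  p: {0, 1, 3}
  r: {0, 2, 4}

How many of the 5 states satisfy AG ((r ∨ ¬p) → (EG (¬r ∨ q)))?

Sat(¬p) = {2, 4}
Sat(r ∨ ¬p) = {0, 2, 4}
Sat(¬r) = {1, 3}
Sat(¬r ∨ q) = {1, 2, 3}
EG (¬r ∨ q): greatest fixpoint, start Z0 = {1, 2, 3}, keep only states in Sat with some successor in Z. Z1 = {1, 2}; fixed.
Sat(EG (¬r ∨ q)) = {1, 2}
Sat((r ∨ ¬p) → (EG (¬r ∨ q))) = {1, 2, 3}
AG ((r ∨ ¬p) → (EG (¬r ∨ q))): greatest fixpoint, start Z0 = {1, 2, 3}, keep only states in Sat with every successor in Z. Z1 = {1}; fixed.
Sat(AG ((r ∨ ¬p) → (EG (¬r ∨ q)))) = {1}
|Sat(AG ((r ∨ ¬p) → (EG (¬r ∨ q))))| = |{1}| = 1.

1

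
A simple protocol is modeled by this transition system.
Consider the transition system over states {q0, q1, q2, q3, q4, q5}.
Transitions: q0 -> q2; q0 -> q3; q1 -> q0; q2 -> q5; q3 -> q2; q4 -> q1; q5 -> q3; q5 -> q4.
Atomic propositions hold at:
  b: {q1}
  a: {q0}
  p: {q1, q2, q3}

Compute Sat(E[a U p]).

E[a U p]: least fixpoint, start Z0 = Sat(p) = {q1, q2, q3}, add states in Sat(a) with some successor in Z. Z1 = {q0, q1, q2, q3}; fixed.
Sat(E[a U p]) = {q0, q1, q2, q3}

{q0, q1, q2, q3}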